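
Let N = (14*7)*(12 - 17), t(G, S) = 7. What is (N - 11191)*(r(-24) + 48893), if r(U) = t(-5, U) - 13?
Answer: -571049047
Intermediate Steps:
N = -490 (N = 98*(-5) = -490)
r(U) = -6 (r(U) = 7 - 13 = -6)
(N - 11191)*(r(-24) + 48893) = (-490 - 11191)*(-6 + 48893) = -11681*48887 = -571049047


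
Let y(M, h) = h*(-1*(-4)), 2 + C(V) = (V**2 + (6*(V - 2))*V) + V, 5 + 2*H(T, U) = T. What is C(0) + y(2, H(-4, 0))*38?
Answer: -686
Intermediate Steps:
H(T, U) = -5/2 + T/2
C(V) = -2 + V + V**2 + V*(-12 + 6*V) (C(V) = -2 + ((V**2 + (6*(V - 2))*V) + V) = -2 + ((V**2 + (6*(-2 + V))*V) + V) = -2 + ((V**2 + (-12 + 6*V)*V) + V) = -2 + ((V**2 + V*(-12 + 6*V)) + V) = -2 + (V + V**2 + V*(-12 + 6*V)) = -2 + V + V**2 + V*(-12 + 6*V))
y(M, h) = 4*h (y(M, h) = h*4 = 4*h)
C(0) + y(2, H(-4, 0))*38 = (-2 - 11*0 + 7*0**2) + (4*(-5/2 + (1/2)*(-4)))*38 = (-2 + 0 + 7*0) + (4*(-5/2 - 2))*38 = (-2 + 0 + 0) + (4*(-9/2))*38 = -2 - 18*38 = -2 - 684 = -686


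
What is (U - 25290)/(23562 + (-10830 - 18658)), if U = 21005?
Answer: 4285/5926 ≈ 0.72308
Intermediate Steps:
(U - 25290)/(23562 + (-10830 - 18658)) = (21005 - 25290)/(23562 + (-10830 - 18658)) = -4285/(23562 - 29488) = -4285/(-5926) = -4285*(-1/5926) = 4285/5926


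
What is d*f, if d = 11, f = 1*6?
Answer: 66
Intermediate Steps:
f = 6
d*f = 11*6 = 66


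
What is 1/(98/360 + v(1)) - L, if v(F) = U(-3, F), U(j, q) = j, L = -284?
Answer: 139264/491 ≈ 283.63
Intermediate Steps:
v(F) = -3
1/(98/360 + v(1)) - L = 1/(98/360 - 3) - 1*(-284) = 1/(98*(1/360) - 3) + 284 = 1/(49/180 - 3) + 284 = 1/(-491/180) + 284 = -180/491 + 284 = 139264/491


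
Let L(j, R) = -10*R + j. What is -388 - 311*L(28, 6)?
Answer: 9564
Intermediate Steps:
L(j, R) = j - 10*R
-388 - 311*L(28, 6) = -388 - 311*(28 - 10*6) = -388 - 311*(28 - 60) = -388 - 311*(-32) = -388 + 9952 = 9564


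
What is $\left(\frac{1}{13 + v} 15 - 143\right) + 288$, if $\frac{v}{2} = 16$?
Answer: $\frac{436}{3} \approx 145.33$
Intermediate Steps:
$v = 32$ ($v = 2 \cdot 16 = 32$)
$\left(\frac{1}{13 + v} 15 - 143\right) + 288 = \left(\frac{1}{13 + 32} \cdot 15 - 143\right) + 288 = \left(\frac{1}{45} \cdot 15 - 143\right) + 288 = \left(\frac{1}{3} - 143\right) + 288 = - \frac{428}{3} + 288 = \frac{436}{3}$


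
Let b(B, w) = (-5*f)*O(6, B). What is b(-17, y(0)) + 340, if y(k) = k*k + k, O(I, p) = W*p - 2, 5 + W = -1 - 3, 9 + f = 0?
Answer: 7135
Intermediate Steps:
f = -9 (f = -9 + 0 = -9)
W = -9 (W = -5 + (-1 - 3) = -5 - 4 = -9)
O(I, p) = -2 - 9*p (O(I, p) = -9*p - 2 = -2 - 9*p)
y(k) = k + k**2 (y(k) = k**2 + k = k + k**2)
b(B, w) = -90 - 405*B (b(B, w) = (-5*(-9))*(-2 - 9*B) = 45*(-2 - 9*B) = -90 - 405*B)
b(-17, y(0)) + 340 = (-90 - 405*(-17)) + 340 = (-90 + 6885) + 340 = 6795 + 340 = 7135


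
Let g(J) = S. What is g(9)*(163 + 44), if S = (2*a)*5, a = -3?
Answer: -6210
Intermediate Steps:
S = -30 (S = (2*(-3))*5 = -6*5 = -30)
g(J) = -30
g(9)*(163 + 44) = -30*(163 + 44) = -30*207 = -6210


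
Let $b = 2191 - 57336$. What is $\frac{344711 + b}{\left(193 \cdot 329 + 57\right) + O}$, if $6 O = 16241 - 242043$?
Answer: $\frac{868698}{77761} \approx 11.171$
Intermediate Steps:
$b = -55145$
$O = - \frac{112901}{3}$ ($O = \frac{16241 - 242043}{6} = \frac{1}{6} \left(-225802\right) = - \frac{112901}{3} \approx -37634.0$)
$\frac{344711 + b}{\left(193 \cdot 329 + 57\right) + O} = \frac{344711 - 55145}{\left(193 \cdot 329 + 57\right) - \frac{112901}{3}} = \frac{289566}{\left(63497 + 57\right) - \frac{112901}{3}} = \frac{289566}{63554 - \frac{112901}{3}} = \frac{289566}{\frac{77761}{3}} = 289566 \cdot \frac{3}{77761} = \frac{868698}{77761}$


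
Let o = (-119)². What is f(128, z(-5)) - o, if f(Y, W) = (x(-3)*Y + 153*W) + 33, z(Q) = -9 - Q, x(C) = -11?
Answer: -16148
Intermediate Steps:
o = 14161
f(Y, W) = 33 - 11*Y + 153*W (f(Y, W) = (-11*Y + 153*W) + 33 = 33 - 11*Y + 153*W)
f(128, z(-5)) - o = (33 - 11*128 + 153*(-9 - 1*(-5))) - 1*14161 = (33 - 1408 + 153*(-9 + 5)) - 14161 = (33 - 1408 + 153*(-4)) - 14161 = (33 - 1408 - 612) - 14161 = -1987 - 14161 = -16148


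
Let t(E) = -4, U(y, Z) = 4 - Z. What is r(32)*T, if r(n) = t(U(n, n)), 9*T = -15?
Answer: 20/3 ≈ 6.6667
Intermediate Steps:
T = -5/3 (T = (⅑)*(-15) = -5/3 ≈ -1.6667)
r(n) = -4
r(32)*T = -4*(-5/3) = 20/3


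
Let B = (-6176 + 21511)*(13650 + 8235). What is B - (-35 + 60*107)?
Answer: 335600090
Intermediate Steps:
B = 335606475 (B = 15335*21885 = 335606475)
B - (-35 + 60*107) = 335606475 - (-35 + 60*107) = 335606475 - (-35 + 6420) = 335606475 - 1*6385 = 335606475 - 6385 = 335600090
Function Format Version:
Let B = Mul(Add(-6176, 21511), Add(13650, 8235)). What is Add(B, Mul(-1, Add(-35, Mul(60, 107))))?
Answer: 335600090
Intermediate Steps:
B = 335606475 (B = Mul(15335, 21885) = 335606475)
Add(B, Mul(-1, Add(-35, Mul(60, 107)))) = Add(335606475, Mul(-1, Add(-35, Mul(60, 107)))) = Add(335606475, Mul(-1, Add(-35, 6420))) = Add(335606475, Mul(-1, 6385)) = Add(335606475, -6385) = 335600090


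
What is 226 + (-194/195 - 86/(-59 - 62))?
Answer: 5325766/23595 ≈ 225.72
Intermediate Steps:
226 + (-194/195 - 86/(-59 - 62)) = 226 + (-194*1/195 - 86/(-121)) = 226 + (-194/195 - 86*(-1/121)) = 226 + (-194/195 + 86/121) = 226 - 6704/23595 = 5325766/23595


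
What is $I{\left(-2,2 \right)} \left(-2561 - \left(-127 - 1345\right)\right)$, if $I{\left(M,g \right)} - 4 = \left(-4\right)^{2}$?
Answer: $-21780$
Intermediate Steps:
$I{\left(M,g \right)} = 20$ ($I{\left(M,g \right)} = 4 + \left(-4\right)^{2} = 4 + 16 = 20$)
$I{\left(-2,2 \right)} \left(-2561 - \left(-127 - 1345\right)\right) = 20 \left(-2561 - \left(-127 - 1345\right)\right) = 20 \left(-2561 - -1472\right) = 20 \left(-2561 + 1472\right) = 20 \left(-1089\right) = -21780$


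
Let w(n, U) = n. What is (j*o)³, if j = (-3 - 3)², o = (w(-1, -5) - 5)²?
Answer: 2176782336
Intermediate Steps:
o = 36 (o = (-1 - 5)² = (-6)² = 36)
j = 36 (j = (-6)² = 36)
(j*o)³ = (36*36)³ = 1296³ = 2176782336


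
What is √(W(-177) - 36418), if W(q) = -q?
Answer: I*√36241 ≈ 190.37*I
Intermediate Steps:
√(W(-177) - 36418) = √(-1*(-177) - 36418) = √(177 - 36418) = √(-36241) = I*√36241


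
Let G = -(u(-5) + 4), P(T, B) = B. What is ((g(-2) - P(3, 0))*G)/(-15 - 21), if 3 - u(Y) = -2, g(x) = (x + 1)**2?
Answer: 1/4 ≈ 0.25000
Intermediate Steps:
g(x) = (1 + x)**2
u(Y) = 5 (u(Y) = 3 - 1*(-2) = 3 + 2 = 5)
G = -9 (G = -(5 + 4) = -1*9 = -9)
((g(-2) - P(3, 0))*G)/(-15 - 21) = (((1 - 2)**2 - 1*0)*(-9))/(-15 - 21) = (((-1)**2 + 0)*(-9))/(-36) = ((1 + 0)*(-9))*(-1/36) = (1*(-9))*(-1/36) = -9*(-1/36) = 1/4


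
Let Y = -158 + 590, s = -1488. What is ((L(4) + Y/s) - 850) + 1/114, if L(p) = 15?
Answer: -2951885/3534 ≈ -835.28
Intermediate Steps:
Y = 432
((L(4) + Y/s) - 850) + 1/114 = ((15 + 432/(-1488)) - 850) + 1/114 = ((15 + 432*(-1/1488)) - 850) + 1/114 = ((15 - 9/31) - 850) + 1/114 = (456/31 - 850) + 1/114 = -25894/31 + 1/114 = -2951885/3534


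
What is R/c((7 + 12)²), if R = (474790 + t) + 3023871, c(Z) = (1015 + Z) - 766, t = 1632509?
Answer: 513117/61 ≈ 8411.8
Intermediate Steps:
c(Z) = 249 + Z
R = 5131170 (R = (474790 + 1632509) + 3023871 = 2107299 + 3023871 = 5131170)
R/c((7 + 12)²) = 5131170/(249 + (7 + 12)²) = 5131170/(249 + 19²) = 5131170/(249 + 361) = 5131170/610 = 5131170*(1/610) = 513117/61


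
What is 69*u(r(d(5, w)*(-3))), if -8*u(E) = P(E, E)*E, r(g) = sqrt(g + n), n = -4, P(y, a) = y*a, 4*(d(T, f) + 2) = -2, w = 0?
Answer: -483*sqrt(14)/32 ≈ -56.476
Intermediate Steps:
d(T, f) = -5/2 (d(T, f) = -2 + (1/4)*(-2) = -2 - 1/2 = -5/2)
P(y, a) = a*y
r(g) = sqrt(-4 + g) (r(g) = sqrt(g - 4) = sqrt(-4 + g))
u(E) = -E**3/8 (u(E) = -E*E*E/8 = -E**2*E/8 = -E**3/8)
69*u(r(d(5, w)*(-3))) = 69*(-(-4 - 5/2*(-3))**(3/2)/8) = 69*(-(-4 + 15/2)**(3/2)/8) = 69*(-7*sqrt(14)/4/8) = 69*(-7*sqrt(14)/32) = -483*sqrt(14)/32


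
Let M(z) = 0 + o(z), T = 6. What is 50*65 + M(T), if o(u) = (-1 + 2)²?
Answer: 3251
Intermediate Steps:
o(u) = 1 (o(u) = 1² = 1)
M(z) = 1 (M(z) = 0 + 1 = 1)
50*65 + M(T) = 50*65 + 1 = 3250 + 1 = 3251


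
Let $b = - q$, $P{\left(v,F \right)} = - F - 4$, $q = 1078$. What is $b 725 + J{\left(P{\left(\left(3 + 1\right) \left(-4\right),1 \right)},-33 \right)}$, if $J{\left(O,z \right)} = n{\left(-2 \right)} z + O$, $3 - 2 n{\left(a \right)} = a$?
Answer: $- \frac{1563275}{2} \approx -7.8164 \cdot 10^{5}$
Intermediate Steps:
$n{\left(a \right)} = \frac{3}{2} - \frac{a}{2}$
$P{\left(v,F \right)} = -4 - F$
$b = -1078$ ($b = \left(-1\right) 1078 = -1078$)
$J{\left(O,z \right)} = O + \frac{5 z}{2}$ ($J{\left(O,z \right)} = \left(\frac{3}{2} - -1\right) z + O = \left(\frac{3}{2} + 1\right) z + O = \frac{5 z}{2} + O = O + \frac{5 z}{2}$)
$b 725 + J{\left(P{\left(\left(3 + 1\right) \left(-4\right),1 \right)},-33 \right)} = \left(-1078\right) 725 + \left(\left(-4 - 1\right) + \frac{5}{2} \left(-33\right)\right) = -781550 - \frac{175}{2} = - \frac{1563275}{2}$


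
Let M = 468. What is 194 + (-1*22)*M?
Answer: -10102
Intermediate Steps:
194 + (-1*22)*M = 194 - 1*22*468 = 194 - 22*468 = 194 - 10296 = -10102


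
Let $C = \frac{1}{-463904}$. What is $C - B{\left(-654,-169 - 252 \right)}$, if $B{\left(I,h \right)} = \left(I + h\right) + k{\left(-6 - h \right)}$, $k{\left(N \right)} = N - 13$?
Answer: $\frac{312207391}{463904} \approx 673.0$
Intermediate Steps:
$k{\left(N \right)} = -13 + N$
$C = - \frac{1}{463904} \approx -2.1556 \cdot 10^{-6}$
$B{\left(I,h \right)} = -19 + I$ ($B{\left(I,h \right)} = \left(I + h\right) - \left(19 + h\right) = -19 + I$)
$C - B{\left(-654,-169 - 252 \right)} = - \frac{1}{463904} - \left(-19 - 654\right) = - \frac{1}{463904} - -673 = - \frac{1}{463904} + 673 = \frac{312207391}{463904}$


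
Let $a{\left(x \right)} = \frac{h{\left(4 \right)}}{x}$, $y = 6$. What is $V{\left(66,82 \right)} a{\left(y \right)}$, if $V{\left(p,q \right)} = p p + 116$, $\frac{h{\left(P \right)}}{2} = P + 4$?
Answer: $\frac{35776}{3} \approx 11925.0$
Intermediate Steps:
$h{\left(P \right)} = 8 + 2 P$ ($h{\left(P \right)} = 2 \left(P + 4\right) = 2 \left(4 + P\right) = 8 + 2 P$)
$a{\left(x \right)} = \frac{16}{x}$ ($a{\left(x \right)} = \frac{8 + 2 \cdot 4}{x} = \frac{8 + 8}{x} = \frac{16}{x}$)
$V{\left(p,q \right)} = 116 + p^{2}$ ($V{\left(p,q \right)} = p^{2} + 116 = 116 + p^{2}$)
$V{\left(66,82 \right)} a{\left(y \right)} = \left(116 + 66^{2}\right) \frac{16}{6} = \left(116 + 4356\right) 16 \cdot \frac{1}{6} = 4472 \cdot \frac{8}{3} = \frac{35776}{3}$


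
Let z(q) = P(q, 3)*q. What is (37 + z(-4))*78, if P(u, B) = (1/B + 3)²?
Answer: -1742/3 ≈ -580.67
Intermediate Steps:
P(u, B) = (3 + 1/B)² (P(u, B) = (1/B + 3)² = (3 + 1/B)²)
z(q) = 100*q/9 (z(q) = ((1 + 3*3)²/3²)*q = ((1 + 9)²/9)*q = ((⅑)*10²)*q = ((⅑)*100)*q = 100*q/9)
(37 + z(-4))*78 = (37 + (100/9)*(-4))*78 = (37 - 400/9)*78 = -67/9*78 = -1742/3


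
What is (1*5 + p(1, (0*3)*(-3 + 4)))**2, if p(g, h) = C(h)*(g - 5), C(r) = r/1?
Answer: 25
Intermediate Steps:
C(r) = r (C(r) = r*1 = r)
p(g, h) = h*(-5 + g) (p(g, h) = h*(g - 5) = h*(-5 + g))
(1*5 + p(1, (0*3)*(-3 + 4)))**2 = (1*5 + ((0*3)*(-3 + 4))*(-5 + 1))**2 = (5 + (0*1)*(-4))**2 = (5 + 0*(-4))**2 = (5 + 0)**2 = 5**2 = 25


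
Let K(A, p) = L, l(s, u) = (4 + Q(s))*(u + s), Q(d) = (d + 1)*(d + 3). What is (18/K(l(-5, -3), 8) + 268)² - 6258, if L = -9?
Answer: 64498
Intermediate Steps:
Q(d) = (1 + d)*(3 + d)
l(s, u) = (s + u)*(7 + s² + 4*s) (l(s, u) = (4 + (3 + s² + 4*s))*(u + s) = (7 + s² + 4*s)*(s + u) = (s + u)*(7 + s² + 4*s))
K(A, p) = -9
(18/K(l(-5, -3), 8) + 268)² - 6258 = (18/(-9) + 268)² - 6258 = (18*(-⅑) + 268)² - 6258 = (-2 + 268)² - 6258 = 266² - 6258 = 70756 - 6258 = 64498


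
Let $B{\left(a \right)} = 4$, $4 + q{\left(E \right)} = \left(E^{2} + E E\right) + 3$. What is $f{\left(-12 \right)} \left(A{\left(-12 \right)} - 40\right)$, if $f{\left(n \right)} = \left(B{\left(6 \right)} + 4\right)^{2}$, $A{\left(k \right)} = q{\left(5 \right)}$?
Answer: $576$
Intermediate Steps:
$q{\left(E \right)} = -1 + 2 E^{2}$ ($q{\left(E \right)} = -4 + \left(\left(E^{2} + E E\right) + 3\right) = -4 + \left(\left(E^{2} + E^{2}\right) + 3\right) = -4 + \left(2 E^{2} + 3\right) = -4 + \left(3 + 2 E^{2}\right) = -1 + 2 E^{2}$)
$A{\left(k \right)} = 49$ ($A{\left(k \right)} = -1 + 2 \cdot 5^{2} = -1 + 2 \cdot 25 = -1 + 50 = 49$)
$f{\left(n \right)} = 64$ ($f{\left(n \right)} = \left(4 + 4\right)^{2} = 8^{2} = 64$)
$f{\left(-12 \right)} \left(A{\left(-12 \right)} - 40\right) = 64 \left(49 - 40\right) = 64 \cdot 9 = 576$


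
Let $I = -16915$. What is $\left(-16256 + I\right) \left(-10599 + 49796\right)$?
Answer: $-1300203687$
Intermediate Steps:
$\left(-16256 + I\right) \left(-10599 + 49796\right) = \left(-16256 - 16915\right) \left(-10599 + 49796\right) = \left(-33171\right) 39197 = -1300203687$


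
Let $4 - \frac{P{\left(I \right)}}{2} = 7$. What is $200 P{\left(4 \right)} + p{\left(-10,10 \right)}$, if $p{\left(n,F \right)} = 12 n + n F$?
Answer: $-1420$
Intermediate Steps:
$P{\left(I \right)} = -6$ ($P{\left(I \right)} = 8 - 14 = -6$)
$p{\left(n,F \right)} = 12 n + F n$
$200 P{\left(4 \right)} + p{\left(-10,10 \right)} = 200 \left(-6\right) - 10 \left(12 + 10\right) = -1200 - 220 = -1420$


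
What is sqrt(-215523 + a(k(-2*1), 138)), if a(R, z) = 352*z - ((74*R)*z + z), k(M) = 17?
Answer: I*sqrt(340689) ≈ 583.69*I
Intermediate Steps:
a(R, z) = 351*z - 74*R*z (a(R, z) = 352*z - (74*R*z + z) = 352*z - (z + 74*R*z) = 352*z + (-z - 74*R*z) = 351*z - 74*R*z)
sqrt(-215523 + a(k(-2*1), 138)) = sqrt(-215523 + 138*(351 - 74*17)) = sqrt(-215523 + 138*(351 - 1258)) = sqrt(-215523 + 138*(-907)) = sqrt(-215523 - 125166) = sqrt(-340689) = I*sqrt(340689)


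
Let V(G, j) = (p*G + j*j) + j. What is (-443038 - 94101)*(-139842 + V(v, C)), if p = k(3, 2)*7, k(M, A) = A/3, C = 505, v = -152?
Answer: -185278578104/3 ≈ -6.1760e+10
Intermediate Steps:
k(M, A) = A/3 (k(M, A) = A*(⅓) = A/3)
p = 14/3 (p = ((⅓)*2)*7 = (⅔)*7 = 14/3 ≈ 4.6667)
V(G, j) = j + j² + 14*G/3 (V(G, j) = (14*G/3 + j*j) + j = (14*G/3 + j²) + j = (j² + 14*G/3) + j = j + j² + 14*G/3)
(-443038 - 94101)*(-139842 + V(v, C)) = (-443038 - 94101)*(-139842 + (505 + 505² + (14/3)*(-152))) = -537139*(-139842 + (505 + 255025 - 2128/3)) = -537139*(-139842 + 764462/3) = -537139*344936/3 = -185278578104/3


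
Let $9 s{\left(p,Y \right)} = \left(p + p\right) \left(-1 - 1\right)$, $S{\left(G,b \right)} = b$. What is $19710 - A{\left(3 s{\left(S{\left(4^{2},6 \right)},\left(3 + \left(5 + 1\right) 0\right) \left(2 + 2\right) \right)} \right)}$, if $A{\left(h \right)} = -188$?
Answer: $19898$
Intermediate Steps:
$s{\left(p,Y \right)} = - \frac{4 p}{9}$ ($s{\left(p,Y \right)} = \frac{\left(p + p\right) \left(-1 - 1\right)}{9} = \frac{2 p \left(-2\right)}{9} = \frac{\left(-4\right) p}{9} = - \frac{4 p}{9}$)
$19710 - A{\left(3 s{\left(S{\left(4^{2},6 \right)},\left(3 + \left(5 + 1\right) 0\right) \left(2 + 2\right) \right)} \right)} = 19710 - -188 = 19710 + 188 = 19898$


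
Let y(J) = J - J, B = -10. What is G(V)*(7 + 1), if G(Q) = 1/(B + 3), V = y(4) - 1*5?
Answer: -8/7 ≈ -1.1429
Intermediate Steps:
y(J) = 0
V = -5 (V = 0 - 1*5 = 0 - 5 = -5)
G(Q) = -⅐ (G(Q) = 1/(-10 + 3) = 1/(-7) = -⅐)
G(V)*(7 + 1) = -(7 + 1)/7 = -⅐*8 = -8/7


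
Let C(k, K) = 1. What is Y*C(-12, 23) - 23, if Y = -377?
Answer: -400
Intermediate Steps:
Y*C(-12, 23) - 23 = -377*1 - 23 = -377 - 23 = -400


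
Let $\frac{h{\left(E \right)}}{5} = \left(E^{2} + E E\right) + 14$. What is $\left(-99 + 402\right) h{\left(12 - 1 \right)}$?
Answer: $387840$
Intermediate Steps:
$h{\left(E \right)} = 70 + 10 E^{2}$ ($h{\left(E \right)} = 5 \left(\left(E^{2} + E E\right) + 14\right) = 5 \left(\left(E^{2} + E^{2}\right) + 14\right) = 5 \left(2 E^{2} + 14\right) = 5 \left(14 + 2 E^{2}\right) = 70 + 10 E^{2}$)
$\left(-99 + 402\right) h{\left(12 - 1 \right)} = \left(-99 + 402\right) \left(70 + 10 \left(12 - 1\right)^{2}\right) = 303 \left(70 + 10 \left(12 - 1\right)^{2}\right) = 303 \left(70 + 10 \cdot 11^{2}\right) = 303 \left(70 + 10 \cdot 121\right) = 303 \left(70 + 1210\right) = 303 \cdot 1280 = 387840$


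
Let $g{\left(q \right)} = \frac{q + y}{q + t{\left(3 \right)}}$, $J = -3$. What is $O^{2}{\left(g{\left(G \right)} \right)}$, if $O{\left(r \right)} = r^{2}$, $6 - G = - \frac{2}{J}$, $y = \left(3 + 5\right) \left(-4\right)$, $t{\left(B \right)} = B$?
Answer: $\frac{65536}{625} \approx 104.86$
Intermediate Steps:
$y = -32$ ($y = 8 \left(-4\right) = -32$)
$G = \frac{16}{3}$ ($G = 6 - - \frac{2}{-3} = 6 - \left(-2\right) \left(- \frac{1}{3}\right) = 6 - \frac{2}{3} = \frac{16}{3} \approx 5.3333$)
$g{\left(q \right)} = \frac{-32 + q}{3 + q}$ ($g{\left(q \right)} = \frac{q - 32}{q + 3} = \frac{-32 + q}{3 + q}$)
$O^{2}{\left(g{\left(G \right)} \right)} = \left(\left(\frac{-32 + \frac{16}{3}}{3 + \frac{16}{3}}\right)^{2}\right)^{2} = \left(\left(\frac{1}{\frac{25}{3}} \left(- \frac{80}{3}\right)\right)^{2}\right)^{2} = \left(\left(\frac{3}{25} \left(- \frac{80}{3}\right)\right)^{2}\right)^{2} = \left(\left(- \frac{16}{5}\right)^{2}\right)^{2} = \left(\frac{256}{25}\right)^{2} = \frac{65536}{625}$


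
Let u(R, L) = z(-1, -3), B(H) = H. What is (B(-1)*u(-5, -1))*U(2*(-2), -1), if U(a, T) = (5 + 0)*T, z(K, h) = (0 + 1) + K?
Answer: 0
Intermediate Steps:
z(K, h) = 1 + K
U(a, T) = 5*T
u(R, L) = 0 (u(R, L) = 1 - 1 = 0)
(B(-1)*u(-5, -1))*U(2*(-2), -1) = (-1*0)*(5*(-1)) = 0*(-5) = 0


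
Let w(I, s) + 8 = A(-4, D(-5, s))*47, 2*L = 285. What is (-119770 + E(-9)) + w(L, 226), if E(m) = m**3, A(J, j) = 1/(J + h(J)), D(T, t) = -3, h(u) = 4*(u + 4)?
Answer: -482075/4 ≈ -1.2052e+5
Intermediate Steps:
h(u) = 16 + 4*u (h(u) = 4*(4 + u) = 16 + 4*u)
L = 285/2 (L = (1/2)*285 = 285/2 ≈ 142.50)
A(J, j) = 1/(16 + 5*J) (A(J, j) = 1/(J + (16 + 4*J)) = 1/(16 + 5*J))
w(I, s) = -79/4 (w(I, s) = -8 + 47/(16 + 5*(-4)) = -8 + 47/(16 - 20) = -8 + 47/(-4) = -8 - 1/4*47 = -8 - 47/4 = -79/4)
(-119770 + E(-9)) + w(L, 226) = (-119770 + (-9)**3) - 79/4 = (-119770 - 729) - 79/4 = -120499 - 79/4 = -482075/4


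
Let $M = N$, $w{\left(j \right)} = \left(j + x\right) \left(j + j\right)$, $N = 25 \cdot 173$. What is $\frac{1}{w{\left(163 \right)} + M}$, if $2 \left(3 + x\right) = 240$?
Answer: $\frac{1}{95605} \approx 1.046 \cdot 10^{-5}$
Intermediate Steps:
$x = 117$ ($x = -3 + \frac{1}{2} \cdot 240 = -3 + 120 = 117$)
$N = 4325$
$w{\left(j \right)} = 2 j \left(117 + j\right)$ ($w{\left(j \right)} = \left(j + 117\right) \left(j + j\right) = \left(117 + j\right) 2 j = 2 j \left(117 + j\right)$)
$M = 4325$
$\frac{1}{w{\left(163 \right)} + M} = \frac{1}{2 \cdot 163 \left(117 + 163\right) + 4325} = \frac{1}{2 \cdot 163 \cdot 280 + 4325} = \frac{1}{91280 + 4325} = \frac{1}{95605}$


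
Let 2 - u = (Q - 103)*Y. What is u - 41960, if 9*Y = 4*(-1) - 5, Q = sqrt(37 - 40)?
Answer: -42061 + I*sqrt(3) ≈ -42061.0 + 1.732*I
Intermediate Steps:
Q = I*sqrt(3) (Q = sqrt(-3) = I*sqrt(3) ≈ 1.732*I)
Y = -1 (Y = (4*(-1) - 5)/9 = (-4 - 5)/9 = (1/9)*(-9) = -1)
u = -101 + I*sqrt(3) (u = 2 - (I*sqrt(3) - 103)*(-1) = 2 - (-103 + I*sqrt(3))*(-1) = 2 - (103 - I*sqrt(3)) = 2 + (-103 + I*sqrt(3)) = -101 + I*sqrt(3) ≈ -101.0 + 1.732*I)
u - 41960 = (-101 + I*sqrt(3)) - 41960 = -42061 + I*sqrt(3)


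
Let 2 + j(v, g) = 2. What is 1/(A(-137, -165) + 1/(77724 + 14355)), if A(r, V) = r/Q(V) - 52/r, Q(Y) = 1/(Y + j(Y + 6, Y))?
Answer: 12614823/285162862160 ≈ 4.4237e-5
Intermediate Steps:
j(v, g) = 0 (j(v, g) = -2 + 2 = 0)
Q(Y) = 1/Y (Q(Y) = 1/(Y + 0) = 1/Y)
A(r, V) = -52/r + V*r (A(r, V) = r/(1/V) - 52/r = r*V - 52/r = V*r - 52/r = -52/r + V*r)
1/(A(-137, -165) + 1/(77724 + 14355)) = 1/((-52/(-137) - 165*(-137)) + 1/(77724 + 14355)) = 1/((-52*(-1/137) + 22605) + 1/92079) = 1/((52/137 + 22605) + 1/92079) = 1/(3096937/137 + 1/92079) = 1/(285162862160/12614823) = 12614823/285162862160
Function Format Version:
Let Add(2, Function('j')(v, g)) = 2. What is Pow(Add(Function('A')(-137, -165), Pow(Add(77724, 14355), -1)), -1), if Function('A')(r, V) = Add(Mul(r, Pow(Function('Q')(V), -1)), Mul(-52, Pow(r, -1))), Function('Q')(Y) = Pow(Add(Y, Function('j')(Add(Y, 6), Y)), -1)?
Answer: Rational(12614823, 285162862160) ≈ 4.4237e-5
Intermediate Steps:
Function('j')(v, g) = 0 (Function('j')(v, g) = Add(-2, 2) = 0)
Function('Q')(Y) = Pow(Y, -1) (Function('Q')(Y) = Pow(Add(Y, 0), -1) = Pow(Y, -1))
Function('A')(r, V) = Add(Mul(-52, Pow(r, -1)), Mul(V, r)) (Function('A')(r, V) = Add(Mul(r, Pow(Pow(V, -1), -1)), Mul(-52, Pow(r, -1))) = Add(Mul(r, V), Mul(-52, Pow(r, -1))) = Add(Mul(V, r), Mul(-52, Pow(r, -1))) = Add(Mul(-52, Pow(r, -1)), Mul(V, r)))
Pow(Add(Function('A')(-137, -165), Pow(Add(77724, 14355), -1)), -1) = Pow(Add(Add(Mul(-52, Pow(-137, -1)), Mul(-165, -137)), Pow(Add(77724, 14355), -1)), -1) = Pow(Add(Add(Mul(-52, Rational(-1, 137)), 22605), Pow(92079, -1)), -1) = Pow(Add(Add(Rational(52, 137), 22605), Rational(1, 92079)), -1) = Pow(Add(Rational(3096937, 137), Rational(1, 92079)), -1) = Pow(Rational(285162862160, 12614823), -1) = Rational(12614823, 285162862160)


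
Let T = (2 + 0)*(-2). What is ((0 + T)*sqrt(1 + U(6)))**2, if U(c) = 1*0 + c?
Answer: 112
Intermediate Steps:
U(c) = c (U(c) = 0 + c = c)
T = -4 (T = 2*(-2) = -4)
((0 + T)*sqrt(1 + U(6)))**2 = ((0 - 4)*sqrt(1 + 6))**2 = (-4*sqrt(7))**2 = 112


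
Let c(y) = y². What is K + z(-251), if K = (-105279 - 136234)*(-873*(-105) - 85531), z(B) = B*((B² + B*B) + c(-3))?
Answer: -1513069503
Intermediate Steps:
z(B) = B*(9 + 2*B²) (z(B) = B*((B² + B*B) + (-3)²) = B*((B² + B²) + 9) = B*(2*B² + 9) = B*(9 + 2*B²))
K = -1481440742 (K = -241513*(91665 - 85531) = -241513*6134 = -1481440742)
K + z(-251) = -1481440742 - 251*(9 + 2*(-251)²) = -1481440742 - 251*(9 + 2*63001) = -1481440742 - 251*(9 + 126002) = -1481440742 - 251*126011 = -1481440742 - 31628761 = -1513069503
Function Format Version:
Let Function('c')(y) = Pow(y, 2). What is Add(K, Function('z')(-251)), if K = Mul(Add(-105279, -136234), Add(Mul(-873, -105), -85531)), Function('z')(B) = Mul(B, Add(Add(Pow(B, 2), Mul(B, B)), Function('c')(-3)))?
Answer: -1513069503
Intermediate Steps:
Function('z')(B) = Mul(B, Add(9, Mul(2, Pow(B, 2)))) (Function('z')(B) = Mul(B, Add(Add(Pow(B, 2), Mul(B, B)), Pow(-3, 2))) = Mul(B, Add(Add(Pow(B, 2), Pow(B, 2)), 9)) = Mul(B, Add(Mul(2, Pow(B, 2)), 9)) = Mul(B, Add(9, Mul(2, Pow(B, 2)))))
K = -1481440742 (K = Mul(-241513, Add(91665, -85531)) = Mul(-241513, 6134) = -1481440742)
Add(K, Function('z')(-251)) = Add(-1481440742, Mul(-251, Add(9, Mul(2, Pow(-251, 2))))) = Add(-1481440742, Mul(-251, Add(9, Mul(2, 63001)))) = Add(-1481440742, Mul(-251, Add(9, 126002))) = Add(-1481440742, Mul(-251, 126011)) = Add(-1481440742, -31628761) = -1513069503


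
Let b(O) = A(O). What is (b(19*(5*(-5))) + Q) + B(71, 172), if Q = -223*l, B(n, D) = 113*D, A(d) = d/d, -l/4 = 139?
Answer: 143425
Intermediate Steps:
l = -556 (l = -4*139 = -556)
A(d) = 1
b(O) = 1
Q = 123988 (Q = -223*(-556) = 123988)
(b(19*(5*(-5))) + Q) + B(71, 172) = (1 + 123988) + 113*172 = 123989 + 19436 = 143425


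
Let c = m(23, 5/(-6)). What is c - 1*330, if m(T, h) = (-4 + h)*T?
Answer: -2647/6 ≈ -441.17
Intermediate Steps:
m(T, h) = T*(-4 + h)
c = -667/6 (c = 23*(-4 + 5/(-6)) = 23*(-4 + 5*(-1/6)) = 23*(-4 - 5/6) = 23*(-29/6) = -667/6 ≈ -111.17)
c - 1*330 = -667/6 - 1*330 = -667/6 - 330 = -2647/6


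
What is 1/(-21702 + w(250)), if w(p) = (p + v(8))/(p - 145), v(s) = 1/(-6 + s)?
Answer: -70/1518973 ≈ -4.6084e-5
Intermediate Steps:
w(p) = (½ + p)/(-145 + p) (w(p) = (p + 1/(-6 + 8))/(p - 145) = (p + 1/2)/(-145 + p) = (p + ½)/(-145 + p) = (½ + p)/(-145 + p))
1/(-21702 + w(250)) = 1/(-21702 + (½ + 250)/(-145 + 250)) = 1/(-21702 + (501/2)/105) = 1/(-21702 + (1/105)*(501/2)) = 1/(-21702 + 167/70) = 1/(-1518973/70) = -70/1518973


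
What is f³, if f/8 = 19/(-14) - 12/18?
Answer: -39304000/9261 ≈ -4244.0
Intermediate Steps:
f = -340/21 (f = 8*(19/(-14) - 12/18) = 8*(19*(-1/14) - 12*1/18) = 8*(-19/14 - ⅔) = 8*(-85/42) = -340/21 ≈ -16.190)
f³ = (-340/21)³ = -39304000/9261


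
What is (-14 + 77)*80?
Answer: 5040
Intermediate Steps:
(-14 + 77)*80 = 63*80 = 5040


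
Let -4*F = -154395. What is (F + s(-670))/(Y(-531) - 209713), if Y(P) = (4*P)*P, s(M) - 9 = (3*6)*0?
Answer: 154431/3672524 ≈ 0.042050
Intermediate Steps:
s(M) = 9 (s(M) = 9 + (3*6)*0 = 9 + 18*0 = 9 + 0 = 9)
Y(P) = 4*P²
F = 154395/4 (F = -¼*(-154395) = 154395/4 ≈ 38599.)
(F + s(-670))/(Y(-531) - 209713) = (154395/4 + 9)/(4*(-531)² - 209713) = 154431/(4*(4*281961 - 209713)) = 154431/(4*(1127844 - 209713)) = (154431/4)/918131 = (154431/4)*(1/918131) = 154431/3672524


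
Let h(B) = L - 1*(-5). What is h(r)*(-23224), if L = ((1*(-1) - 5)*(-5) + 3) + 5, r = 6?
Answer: -998632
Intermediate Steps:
L = 38 (L = ((-1 - 5)*(-5) + 3) + 5 = (-6*(-5) + 3) + 5 = (30 + 3) + 5 = 33 + 5 = 38)
h(B) = 43 (h(B) = 38 - 1*(-5) = 38 + 5 = 43)
h(r)*(-23224) = 43*(-23224) = -998632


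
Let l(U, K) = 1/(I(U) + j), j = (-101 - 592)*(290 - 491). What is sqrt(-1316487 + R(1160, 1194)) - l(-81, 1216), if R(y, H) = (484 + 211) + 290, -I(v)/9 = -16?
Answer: -1/139437 + I*sqrt(1315502) ≈ -7.1717e-6 + 1147.0*I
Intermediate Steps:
j = 139293 (j = -693*(-201) = 139293)
I(v) = 144 (I(v) = -9*(-16) = 144)
R(y, H) = 985 (R(y, H) = 695 + 290 = 985)
l(U, K) = 1/139437 (l(U, K) = 1/(144 + 139293) = 1/139437)
sqrt(-1316487 + R(1160, 1194)) - l(-81, 1216) = sqrt(-1316487 + 985) - 1*1/139437 = sqrt(-1315502) - 1/139437 = I*sqrt(1315502) - 1/139437 = -1/139437 + I*sqrt(1315502)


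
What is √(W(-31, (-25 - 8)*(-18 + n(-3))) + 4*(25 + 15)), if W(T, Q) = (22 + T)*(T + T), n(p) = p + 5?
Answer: √718 ≈ 26.796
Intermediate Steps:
n(p) = 5 + p
W(T, Q) = 2*T*(22 + T) (W(T, Q) = (22 + T)*(2*T) = 2*T*(22 + T))
√(W(-31, (-25 - 8)*(-18 + n(-3))) + 4*(25 + 15)) = √(2*(-31)*(22 - 31) + 4*(25 + 15)) = √(2*(-31)*(-9) + 4*40) = √(558 + 160) = √718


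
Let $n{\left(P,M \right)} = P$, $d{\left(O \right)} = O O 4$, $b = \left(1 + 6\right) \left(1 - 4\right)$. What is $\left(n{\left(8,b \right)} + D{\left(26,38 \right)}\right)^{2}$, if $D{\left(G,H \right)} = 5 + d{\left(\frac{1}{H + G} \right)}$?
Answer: $\frac{177235969}{1048576} \approx 169.03$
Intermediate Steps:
$b = -21$ ($b = 7 \left(-3\right) = -21$)
$d{\left(O \right)} = 4 O^{2}$ ($d{\left(O \right)} = O^{2} \cdot 4 = 4 O^{2}$)
$D{\left(G,H \right)} = 5 + \frac{4}{\left(G + H\right)^{2}}$ ($D{\left(G,H \right)} = 5 + 4 \left(\frac{1}{H + G}\right)^{2} = 5 + 4 \left(\frac{1}{G + H}\right)^{2} = 5 + \frac{4}{\left(G + H\right)^{2}}$)
$\left(n{\left(8,b \right)} + D{\left(26,38 \right)}\right)^{2} = \left(8 + \left(5 + \frac{4}{\left(26 + 38\right)^{2}}\right)\right)^{2} = \left(8 + \left(5 + \frac{4}{4096}\right)\right)^{2} = \left(8 + \left(5 + 4 \cdot \frac{1}{4096}\right)\right)^{2} = \left(8 + \left(5 + \frac{1}{1024}\right)\right)^{2} = \left(8 + \frac{5121}{1024}\right)^{2} = \left(\frac{13313}{1024}\right)^{2} = \frac{177235969}{1048576}$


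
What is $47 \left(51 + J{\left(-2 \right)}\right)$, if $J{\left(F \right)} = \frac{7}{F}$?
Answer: $\frac{4465}{2} \approx 2232.5$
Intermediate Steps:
$47 \left(51 + J{\left(-2 \right)}\right) = 47 \left(51 + \frac{7}{-2}\right) = 47 \left(51 + 7 \left(- \frac{1}{2}\right)\right) = 47 \left(51 - \frac{7}{2}\right) = 47 \cdot \frac{95}{2} = \frac{4465}{2}$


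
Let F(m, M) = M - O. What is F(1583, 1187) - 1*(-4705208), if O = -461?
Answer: 4706856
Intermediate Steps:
F(m, M) = 461 + M (F(m, M) = M - 1*(-461) = M + 461 = 461 + M)
F(1583, 1187) - 1*(-4705208) = (461 + 1187) - 1*(-4705208) = 1648 + 4705208 = 4706856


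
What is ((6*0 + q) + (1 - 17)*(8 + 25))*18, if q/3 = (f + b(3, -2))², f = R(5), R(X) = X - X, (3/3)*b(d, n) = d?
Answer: -9018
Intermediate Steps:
b(d, n) = d
R(X) = 0
f = 0
q = 27 (q = 3*(0 + 3)² = 3*3² = 3*9 = 27)
((6*0 + q) + (1 - 17)*(8 + 25))*18 = ((6*0 + 27) + (1 - 17)*(8 + 25))*18 = ((0 + 27) - 16*33)*18 = (27 - 528)*18 = -501*18 = -9018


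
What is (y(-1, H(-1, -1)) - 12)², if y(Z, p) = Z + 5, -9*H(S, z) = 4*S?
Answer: 64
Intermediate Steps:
H(S, z) = -4*S/9
y(Z, p) = 5 + Z
(y(-1, H(-1, -1)) - 12)² = ((5 - 1) - 12)² = (4 - 12)² = (-8)² = 64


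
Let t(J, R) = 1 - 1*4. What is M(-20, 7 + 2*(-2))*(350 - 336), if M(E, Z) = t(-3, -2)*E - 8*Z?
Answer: 504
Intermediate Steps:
t(J, R) = -3 (t(J, R) = 1 - 4 = -3)
M(E, Z) = -8*Z - 3*E (M(E, Z) = -3*E - 8*Z = -8*Z - 3*E)
M(-20, 7 + 2*(-2))*(350 - 336) = (-8*(7 + 2*(-2)) - 3*(-20))*(350 - 336) = (-8*(7 - 4) + 60)*14 = (-8*3 + 60)*14 = (-24 + 60)*14 = 36*14 = 504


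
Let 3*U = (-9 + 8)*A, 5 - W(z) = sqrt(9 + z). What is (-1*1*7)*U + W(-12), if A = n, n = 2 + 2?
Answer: 43/3 - I*sqrt(3) ≈ 14.333 - 1.732*I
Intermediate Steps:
n = 4
A = 4
W(z) = 5 - sqrt(9 + z)
U = -4/3 (U = ((-9 + 8)*4)/3 = (-1*4)/3 = (1/3)*(-4) = -4/3 ≈ -1.3333)
(-1*1*7)*U + W(-12) = (-1*1*7)*(-4/3) + (5 - sqrt(9 - 12)) = -1*7*(-4/3) + (5 - sqrt(-3)) = -7*(-4/3) + (5 - I*sqrt(3)) = 28/3 + (5 - I*sqrt(3)) = 43/3 - I*sqrt(3)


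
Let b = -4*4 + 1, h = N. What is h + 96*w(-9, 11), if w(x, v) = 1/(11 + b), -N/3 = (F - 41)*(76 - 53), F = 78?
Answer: -2577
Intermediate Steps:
N = -2553 (N = -3*(78 - 41)*(76 - 53) = -111*23 = -3*851 = -2553)
h = -2553
b = -15 (b = -16 + 1 = -15)
w(x, v) = -¼ (w(x, v) = 1/(11 - 15) = 1/(-4) = -¼)
h + 96*w(-9, 11) = -2553 + 96*(-¼) = -2553 - 24 = -2577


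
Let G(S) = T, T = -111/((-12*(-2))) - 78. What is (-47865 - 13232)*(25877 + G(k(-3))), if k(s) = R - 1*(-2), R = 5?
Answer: -12607671435/8 ≈ -1.5760e+9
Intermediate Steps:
k(s) = 7 (k(s) = 5 - 1*(-2) = 5 + 2 = 7)
T = -661/8 (T = -111/24 - 78 = -111*1/24 - 78 = -37/8 - 78 = -661/8 ≈ -82.625)
G(S) = -661/8
(-47865 - 13232)*(25877 + G(k(-3))) = (-47865 - 13232)*(25877 - 661/8) = -61097*206355/8 = -12607671435/8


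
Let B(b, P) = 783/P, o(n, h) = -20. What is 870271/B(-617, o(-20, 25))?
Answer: -17405420/783 ≈ -22229.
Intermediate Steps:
870271/B(-617, o(-20, 25)) = 870271/((783/(-20))) = 870271/((783*(-1/20))) = 870271/(-783/20) = 870271*(-20/783) = -17405420/783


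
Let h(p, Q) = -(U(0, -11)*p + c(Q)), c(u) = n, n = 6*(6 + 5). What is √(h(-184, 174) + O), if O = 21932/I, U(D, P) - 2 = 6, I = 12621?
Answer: √224238039018/12621 ≈ 37.520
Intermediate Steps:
U(D, P) = 8 (U(D, P) = 2 + 6 = 8)
O = 21932/12621 ≈ 1.7377
n = 66 (n = 6*11 = 66)
c(u) = 66
h(p, Q) = -66 - 8*p (h(p, Q) = -(8*p + 66) = -(66 + 8*p) = -66 - 8*p)
√(h(-184, 174) + O) = √((-66 - 8*(-184)) + 21932/12621) = √((-66 + 1472) + 21932/12621) = √(1406 + 21932/12621) = √(17767058/12621) = √224238039018/12621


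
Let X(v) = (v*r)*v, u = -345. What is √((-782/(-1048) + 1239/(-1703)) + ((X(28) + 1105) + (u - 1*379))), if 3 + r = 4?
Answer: √13515190221/3406 ≈ 34.132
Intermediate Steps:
r = 1 (r = -3 + 4 = 1)
X(v) = v² (X(v) = (v*1)*v = v*v = v²)
√((-782/(-1048) + 1239/(-1703)) + ((X(28) + 1105) + (u - 1*379))) = √((-782/(-1048) + 1239/(-1703)) + ((28² + 1105) + (-345 - 1*379))) = √((-782*(-1/1048) + 1239*(-1/1703)) + ((784 + 1105) + (-345 - 379))) = √((391/524 - 1239/1703) + (1889 - 724)) = √(127/6812 + 1165) = √(7936107/6812) = √13515190221/3406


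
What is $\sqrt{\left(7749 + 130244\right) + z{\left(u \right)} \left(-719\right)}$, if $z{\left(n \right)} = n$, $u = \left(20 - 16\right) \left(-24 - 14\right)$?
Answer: $\sqrt{247281} \approx 497.27$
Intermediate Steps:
$u = -152$ ($u = 4 \left(-38\right) = -152$)
$\sqrt{\left(7749 + 130244\right) + z{\left(u \right)} \left(-719\right)} = \sqrt{\left(7749 + 130244\right) - -109288} = \sqrt{137993 + 109288} = \sqrt{247281}$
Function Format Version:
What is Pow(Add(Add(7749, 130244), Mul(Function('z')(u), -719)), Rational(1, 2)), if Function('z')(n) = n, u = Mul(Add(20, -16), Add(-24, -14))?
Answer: Pow(247281, Rational(1, 2)) ≈ 497.27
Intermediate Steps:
u = -152 (u = Mul(4, -38) = -152)
Pow(Add(Add(7749, 130244), Mul(Function('z')(u), -719)), Rational(1, 2)) = Pow(Add(Add(7749, 130244), Mul(-152, -719)), Rational(1, 2)) = Pow(Add(137993, 109288), Rational(1, 2)) = Pow(247281, Rational(1, 2))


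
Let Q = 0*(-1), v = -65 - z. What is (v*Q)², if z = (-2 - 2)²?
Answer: 0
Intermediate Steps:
z = 16 (z = (-4)² = 16)
v = -81 (v = -65 - 1*16 = -65 - 16 = -81)
Q = 0
(v*Q)² = (-81*0)² = 0² = 0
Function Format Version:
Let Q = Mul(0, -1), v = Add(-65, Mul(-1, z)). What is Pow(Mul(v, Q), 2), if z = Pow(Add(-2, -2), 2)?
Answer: 0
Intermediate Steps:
z = 16 (z = Pow(-4, 2) = 16)
v = -81 (v = Add(-65, Mul(-1, 16)) = Add(-65, -16) = -81)
Q = 0
Pow(Mul(v, Q), 2) = Pow(Mul(-81, 0), 2) = Pow(0, 2) = 0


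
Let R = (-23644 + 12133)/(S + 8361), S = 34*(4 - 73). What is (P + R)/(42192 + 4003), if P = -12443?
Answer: -24952052/92620975 ≈ -0.26940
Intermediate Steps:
S = -2346 (S = 34*(-69) = -2346)
R = -3837/2005 (R = (-23644 + 12133)/(-2346 + 8361) = -11511/6015 = -11511*1/6015 = -3837/2005 ≈ -1.9137)
(P + R)/(42192 + 4003) = (-12443 - 3837/2005)/(42192 + 4003) = -24952052/2005/46195 = -24952052/2005*1/46195 = -24952052/92620975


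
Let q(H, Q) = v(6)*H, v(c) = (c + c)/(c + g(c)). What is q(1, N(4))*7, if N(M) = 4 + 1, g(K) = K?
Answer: 7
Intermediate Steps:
N(M) = 5
v(c) = 1 (v(c) = (c + c)/(c + c) = (2*c)/((2*c)) = (2*c)*(1/(2*c)) = 1)
q(H, Q) = H (q(H, Q) = 1*H = H)
q(1, N(4))*7 = 1*7 = 7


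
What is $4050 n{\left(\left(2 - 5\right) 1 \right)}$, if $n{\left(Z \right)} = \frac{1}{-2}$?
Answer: $-2025$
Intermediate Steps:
$n{\left(Z \right)} = - \frac{1}{2}$
$4050 n{\left(\left(2 - 5\right) 1 \right)} = 4050 \left(- \frac{1}{2}\right) = -2025$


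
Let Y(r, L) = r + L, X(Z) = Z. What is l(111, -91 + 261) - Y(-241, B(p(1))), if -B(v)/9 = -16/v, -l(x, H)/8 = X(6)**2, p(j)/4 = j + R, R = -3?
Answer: -29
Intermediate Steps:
p(j) = -12 + 4*j (p(j) = 4*(j - 3) = 4*(-3 + j) = -12 + 4*j)
l(x, H) = -288 (l(x, H) = -8*6**2 = -8*36 = -288)
B(v) = 144/v (B(v) = -(-144)/v = 144/v)
Y(r, L) = L + r
l(111, -91 + 261) - Y(-241, B(p(1))) = -288 - (144/(-12 + 4*1) - 241) = -288 - (144/(-12 + 4) - 241) = -288 - (144/(-8) - 241) = -288 - (144*(-1/8) - 241) = -288 - (-18 - 241) = -288 - 1*(-259) = -288 + 259 = -29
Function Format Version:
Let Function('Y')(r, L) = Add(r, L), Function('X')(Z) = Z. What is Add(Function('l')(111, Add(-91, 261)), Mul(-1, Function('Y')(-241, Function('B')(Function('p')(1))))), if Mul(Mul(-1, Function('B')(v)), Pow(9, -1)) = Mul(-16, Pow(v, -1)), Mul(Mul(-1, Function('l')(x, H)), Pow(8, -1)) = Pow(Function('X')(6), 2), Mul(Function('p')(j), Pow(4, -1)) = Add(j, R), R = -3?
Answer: -29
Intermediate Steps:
Function('p')(j) = Add(-12, Mul(4, j)) (Function('p')(j) = Mul(4, Add(j, -3)) = Mul(4, Add(-3, j)) = Add(-12, Mul(4, j)))
Function('l')(x, H) = -288 (Function('l')(x, H) = Mul(-8, Pow(6, 2)) = Mul(-8, 36) = -288)
Function('B')(v) = Mul(144, Pow(v, -1)) (Function('B')(v) = Mul(-9, Mul(-16, Pow(v, -1))) = Mul(144, Pow(v, -1)))
Function('Y')(r, L) = Add(L, r)
Add(Function('l')(111, Add(-91, 261)), Mul(-1, Function('Y')(-241, Function('B')(Function('p')(1))))) = Add(-288, Mul(-1, Add(Mul(144, Pow(Add(-12, Mul(4, 1)), -1)), -241))) = Add(-288, Mul(-1, Add(Mul(144, Pow(Add(-12, 4), -1)), -241))) = Add(-288, Mul(-1, Add(Mul(144, Pow(-8, -1)), -241))) = Add(-288, Mul(-1, Add(Mul(144, Rational(-1, 8)), -241))) = Add(-288, Mul(-1, Add(-18, -241))) = Add(-288, Mul(-1, -259)) = Add(-288, 259) = -29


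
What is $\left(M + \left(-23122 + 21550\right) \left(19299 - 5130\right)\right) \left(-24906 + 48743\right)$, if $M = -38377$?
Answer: $-531852216665$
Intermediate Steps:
$\left(M + \left(-23122 + 21550\right) \left(19299 - 5130\right)\right) \left(-24906 + 48743\right) = \left(-38377 + \left(-23122 + 21550\right) \left(19299 - 5130\right)\right) \left(-24906 + 48743\right) = \left(-38377 - 22273668\right) 23837 = \left(-22312045\right) 23837 = -531852216665$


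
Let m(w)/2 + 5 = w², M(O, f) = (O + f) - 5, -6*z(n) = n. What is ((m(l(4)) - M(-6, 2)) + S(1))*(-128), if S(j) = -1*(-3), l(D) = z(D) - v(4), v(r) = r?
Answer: -52480/9 ≈ -5831.1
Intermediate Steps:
z(n) = -n/6
l(D) = -4 - D/6 (l(D) = -D/6 - 1*4 = -D/6 - 4 = -4 - D/6)
M(O, f) = -5 + O + f
m(w) = -10 + 2*w²
S(j) = 3
((m(l(4)) - M(-6, 2)) + S(1))*(-128) = (((-10 + 2*(-4 - ⅙*4)²) - (-5 - 6 + 2)) + 3)*(-128) = (((-10 + 2*(-4 - ⅔)²) - 1*(-9)) + 3)*(-128) = (((-10 + 2*(-14/3)²) + 9) + 3)*(-128) = (((-10 + 2*(196/9)) + 9) + 3)*(-128) = (((-10 + 392/9) + 9) + 3)*(-128) = ((302/9 + 9) + 3)*(-128) = (383/9 + 3)*(-128) = (410/9)*(-128) = -52480/9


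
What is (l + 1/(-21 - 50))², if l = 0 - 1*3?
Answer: 45796/5041 ≈ 9.0847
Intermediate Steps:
l = -3 (l = 0 - 3 = -3)
(l + 1/(-21 - 50))² = (-3 + 1/(-21 - 50))² = (-3 + 1/(-71))² = (-3 - 1/71)² = (-214/71)² = 45796/5041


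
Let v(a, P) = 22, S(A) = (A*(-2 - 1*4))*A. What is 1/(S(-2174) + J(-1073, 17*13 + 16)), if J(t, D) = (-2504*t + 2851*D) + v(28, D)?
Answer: -1/24995155 ≈ -4.0008e-8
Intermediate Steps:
S(A) = -6*A² (S(A) = (A*(-2 - 4))*A = (A*(-6))*A = (-6*A)*A = -6*A²)
J(t, D) = 22 - 2504*t + 2851*D (J(t, D) = (-2504*t + 2851*D) + 22 = 22 - 2504*t + 2851*D)
1/(S(-2174) + J(-1073, 17*13 + 16)) = 1/(-6*(-2174)² + (22 - 2504*(-1073) + 2851*(17*13 + 16))) = 1/(-6*4726276 + (22 + 2686792 + 2851*(221 + 16))) = 1/(-28357656 + (22 + 2686792 + 2851*237)) = 1/(-28357656 + (22 + 2686792 + 675687)) = 1/(-28357656 + 3362501) = 1/(-24995155) = -1/24995155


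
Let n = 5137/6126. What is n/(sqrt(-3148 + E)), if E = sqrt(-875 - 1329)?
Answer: 5137*sqrt(2)/(12252*sqrt(-1574 + I*sqrt(551))) ≈ 0.00011143 - 0.014944*I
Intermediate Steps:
E = 2*I*sqrt(551) (E = sqrt(-2204) = 2*I*sqrt(551) ≈ 46.947*I)
n = 5137/6126 (n = 5137*(1/6126) = 5137/6126 ≈ 0.83856)
n/(sqrt(-3148 + E)) = 5137/(6126*(sqrt(-3148 + 2*I*sqrt(551)))) = 5137/(6126*sqrt(-3148 + 2*I*sqrt(551)))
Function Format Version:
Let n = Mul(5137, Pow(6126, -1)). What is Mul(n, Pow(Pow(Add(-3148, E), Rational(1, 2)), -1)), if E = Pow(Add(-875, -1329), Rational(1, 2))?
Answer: Mul(Rational(5137, 12252), Pow(2, Rational(1, 2)), Pow(Add(-1574, Mul(I, Pow(551, Rational(1, 2)))), Rational(-1, 2))) ≈ Add(0.00011143, Mul(-0.014944, I))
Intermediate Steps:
E = Mul(2, I, Pow(551, Rational(1, 2))) (E = Pow(-2204, Rational(1, 2)) = Mul(2, I, Pow(551, Rational(1, 2))) ≈ Mul(46.947, I))
n = Rational(5137, 6126) (n = Mul(5137, Rational(1, 6126)) = Rational(5137, 6126) ≈ 0.83856)
Mul(n, Pow(Pow(Add(-3148, E), Rational(1, 2)), -1)) = Mul(Rational(5137, 6126), Pow(Pow(Add(-3148, Mul(2, I, Pow(551, Rational(1, 2)))), Rational(1, 2)), -1)) = Mul(Rational(5137, 6126), Pow(Add(-3148, Mul(2, I, Pow(551, Rational(1, 2)))), Rational(-1, 2)))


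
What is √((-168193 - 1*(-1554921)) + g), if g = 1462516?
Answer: 2*√712311 ≈ 1688.0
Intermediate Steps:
√((-168193 - 1*(-1554921)) + g) = √((-168193 - 1*(-1554921)) + 1462516) = √((-168193 + 1554921) + 1462516) = √(1386728 + 1462516) = √2849244 = 2*√712311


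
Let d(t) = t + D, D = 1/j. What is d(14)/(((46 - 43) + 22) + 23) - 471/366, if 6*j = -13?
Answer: -4781/4758 ≈ -1.0048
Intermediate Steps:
j = -13/6 (j = (⅙)*(-13) = -13/6 ≈ -2.1667)
D = -6/13 (D = 1/(-13/6) = -6/13 ≈ -0.46154)
d(t) = -6/13 + t (d(t) = t - 6/13 = -6/13 + t)
d(14)/(((46 - 43) + 22) + 23) - 471/366 = (-6/13 + 14)/(((46 - 43) + 22) + 23) - 471/366 = 176/(13*((3 + 22) + 23)) - 471*1/366 = 176/(13*(25 + 23)) - 157/122 = (176/13)/48 - 157/122 = (176/13)*(1/48) - 157/122 = 11/39 - 157/122 = -4781/4758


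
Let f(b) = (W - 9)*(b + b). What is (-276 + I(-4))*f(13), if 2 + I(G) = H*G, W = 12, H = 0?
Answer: -21684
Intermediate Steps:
I(G) = -2 (I(G) = -2 + 0*G = -2 + 0 = -2)
f(b) = 6*b (f(b) = (12 - 9)*(b + b) = 3*(2*b) = 6*b)
(-276 + I(-4))*f(13) = (-276 - 2)*(6*13) = -278*78 = -21684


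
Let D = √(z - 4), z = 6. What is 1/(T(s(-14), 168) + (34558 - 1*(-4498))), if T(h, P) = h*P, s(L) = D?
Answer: 2441/95332168 - 21*√2/190664336 ≈ 2.5449e-5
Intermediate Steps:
D = √2 (D = √(6 - 4) = √2 ≈ 1.4142)
s(L) = √2
T(h, P) = P*h
1/(T(s(-14), 168) + (34558 - 1*(-4498))) = 1/(168*√2 + (34558 - 1*(-4498))) = 1/(168*√2 + (34558 + 4498)) = 1/(168*√2 + 39056) = 1/(39056 + 168*√2)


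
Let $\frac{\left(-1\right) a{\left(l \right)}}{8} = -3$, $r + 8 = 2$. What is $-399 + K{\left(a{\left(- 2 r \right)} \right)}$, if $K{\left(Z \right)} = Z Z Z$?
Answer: $13425$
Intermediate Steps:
$r = -6$ ($r = -8 + 2 = -6$)
$a{\left(l \right)} = 24$ ($a{\left(l \right)} = \left(-8\right) \left(-3\right) = 24$)
$K{\left(Z \right)} = Z^{3}$ ($K{\left(Z \right)} = Z Z^{2} = Z^{3}$)
$-399 + K{\left(a{\left(- 2 r \right)} \right)} = -399 + 24^{3} = -399 + 13824 = 13425$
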